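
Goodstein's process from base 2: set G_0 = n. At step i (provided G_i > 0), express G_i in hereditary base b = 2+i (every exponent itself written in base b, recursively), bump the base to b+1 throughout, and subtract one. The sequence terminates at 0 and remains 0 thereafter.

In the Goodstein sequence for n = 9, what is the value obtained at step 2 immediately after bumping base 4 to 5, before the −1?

9843

9 —HB2→ 2^(2 + 1) + 1 —bump→ 3^(3 + 1) + 1 = 82 —(−1)→ 81
81 —HB3→ 3^(3 + 1) —bump→ 4^(4 + 1) = 1024 —(−1)→ 1023
1023 —HB4→ 3·4^4 + 3·4^3 + 3·4^2 + 3·4 + 3 —bump→ 3·5^5 + 3·5^3 + 3·5^2 + 3·5 + 3 = 9843 —(−1)→ 9842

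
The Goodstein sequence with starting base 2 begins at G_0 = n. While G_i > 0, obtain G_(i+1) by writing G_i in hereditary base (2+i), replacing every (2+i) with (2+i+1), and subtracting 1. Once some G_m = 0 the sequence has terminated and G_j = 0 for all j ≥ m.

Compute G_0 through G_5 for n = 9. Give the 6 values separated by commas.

9, 81, 1023, 9842, 140743, 2471826

step 0: 9 = 2^(2 + 1) + 1; sub 3 for 2: 3^(3 + 1) + 1; = 82; G_1 = 82−1 = 81
step 1: 81 = 3^(3 + 1); sub 4 for 3: 4^(4 + 1); = 1024; G_2 = 1024−1 = 1023
step 2: 1023 = 3·4^4 + 3·4^3 + 3·4^2 + 3·4 + 3; sub 5 for 4: 3·5^5 + 3·5^3 + 3·5^2 + 3·5 + 3; = 9843; G_3 = 9843−1 = 9842
step 3: 9842 = 3·5^5 + 3·5^3 + 3·5^2 + 3·5 + 2; sub 6 for 5: 3·6^6 + 3·6^3 + 3·6^2 + 3·6 + 2; = 140744; G_4 = 140744−1 = 140743
step 4: 140743 = 3·6^6 + 3·6^3 + 3·6^2 + 3·6 + 1; sub 7 for 6: 3·7^7 + 3·7^3 + 3·7^2 + 3·7 + 1; = 2471827; G_5 = 2471827−1 = 2471826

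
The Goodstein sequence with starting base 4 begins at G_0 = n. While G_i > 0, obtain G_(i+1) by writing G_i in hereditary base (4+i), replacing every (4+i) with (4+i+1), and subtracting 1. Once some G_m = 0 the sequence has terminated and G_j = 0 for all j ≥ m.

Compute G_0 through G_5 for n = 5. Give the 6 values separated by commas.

base 4: 5 = 4 + 1; at 5: 5 + 1 = 6; next = 5
base 5: 5 = 5; at 6: 6 = 6; next = 5
base 6: 5 = 5; at 7: 5 = 5; next = 4
base 7: 4 = 4; at 8: 4 = 4; next = 3
base 8: 3 = 3; at 9: 3 = 3; next = 2

5, 5, 5, 4, 3, 2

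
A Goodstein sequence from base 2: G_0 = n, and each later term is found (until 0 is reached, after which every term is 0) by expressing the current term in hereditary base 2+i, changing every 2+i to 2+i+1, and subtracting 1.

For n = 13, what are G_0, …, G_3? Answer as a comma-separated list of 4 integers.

G_0 = 13. HB_2(13) = 2^(2 + 1) + 2^2 + 1. Bump = 109. G_1 = 108.
G_1 = 108. HB_3(108) = 3^(3 + 1) + 3^3. Bump = 1280. G_2 = 1279.
G_2 = 1279. HB_4(1279) = 4^(4 + 1) + 3·4^3 + 3·4^2 + 3·4 + 3. Bump = 16093. G_3 = 16092.

13, 108, 1279, 16092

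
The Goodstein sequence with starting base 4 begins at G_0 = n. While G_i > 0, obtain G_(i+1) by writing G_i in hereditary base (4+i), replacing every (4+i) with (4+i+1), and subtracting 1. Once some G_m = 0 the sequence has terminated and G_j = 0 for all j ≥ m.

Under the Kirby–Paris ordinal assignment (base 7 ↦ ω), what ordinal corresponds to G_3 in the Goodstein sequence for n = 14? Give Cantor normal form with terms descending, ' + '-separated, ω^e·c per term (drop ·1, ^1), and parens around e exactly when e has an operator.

14 —HB4→ 3·4 + 2 —bump→ 3·5 + 2 = 17 —(−1)→ 16
16 —HB5→ 3·5 + 1 —bump→ 3·6 + 1 = 19 —(−1)→ 18
18 —HB6→ 3·6 —bump→ 3·7 = 21 —(−1)→ 20

ω·2 + 6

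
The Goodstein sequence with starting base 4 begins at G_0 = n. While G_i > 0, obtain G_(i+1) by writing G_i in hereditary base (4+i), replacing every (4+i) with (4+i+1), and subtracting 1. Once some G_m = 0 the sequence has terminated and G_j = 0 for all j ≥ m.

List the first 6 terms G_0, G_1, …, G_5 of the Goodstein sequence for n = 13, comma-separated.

G_0 = 13. HB_4(13) = 3·4 + 1. Bump = 16. G_1 = 15.
G_1 = 15. HB_5(15) = 3·5. Bump = 18. G_2 = 17.
G_2 = 17. HB_6(17) = 2·6 + 5. Bump = 19. G_3 = 18.
G_3 = 18. HB_7(18) = 2·7 + 4. Bump = 20. G_4 = 19.
G_4 = 19. HB_8(19) = 2·8 + 3. Bump = 21. G_5 = 20.

13, 15, 17, 18, 19, 20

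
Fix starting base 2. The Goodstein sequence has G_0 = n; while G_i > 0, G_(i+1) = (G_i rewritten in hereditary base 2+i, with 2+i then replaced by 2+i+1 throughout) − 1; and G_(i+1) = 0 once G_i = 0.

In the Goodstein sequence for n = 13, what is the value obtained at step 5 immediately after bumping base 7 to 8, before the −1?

step 0: 13 = 2^(2 + 1) + 2^2 + 1; sub 3 for 2: 3^(3 + 1) + 3^3 + 1; = 109; G_1 = 109−1 = 108
step 1: 108 = 3^(3 + 1) + 3^3; sub 4 for 3: 4^(4 + 1) + 4^4; = 1280; G_2 = 1280−1 = 1279
step 2: 1279 = 4^(4 + 1) + 3·4^3 + 3·4^2 + 3·4 + 3; sub 5 for 4: 5^(5 + 1) + 3·5^3 + 3·5^2 + 3·5 + 3; = 16093; G_3 = 16093−1 = 16092
step 3: 16092 = 5^(5 + 1) + 3·5^3 + 3·5^2 + 3·5 + 2; sub 6 for 5: 6^(6 + 1) + 3·6^3 + 3·6^2 + 3·6 + 2; = 280712; G_4 = 280712−1 = 280711
step 4: 280711 = 6^(6 + 1) + 3·6^3 + 3·6^2 + 3·6 + 1; sub 7 for 6: 7^(7 + 1) + 3·7^3 + 3·7^2 + 3·7 + 1; = 5765999; G_5 = 5765999−1 = 5765998
step 5: 5765998 = 7^(7 + 1) + 3·7^3 + 3·7^2 + 3·7; sub 8 for 7: 8^(8 + 1) + 3·8^3 + 3·8^2 + 3·8; = 134219480; G_6 = 134219480−1 = 134219479

134219480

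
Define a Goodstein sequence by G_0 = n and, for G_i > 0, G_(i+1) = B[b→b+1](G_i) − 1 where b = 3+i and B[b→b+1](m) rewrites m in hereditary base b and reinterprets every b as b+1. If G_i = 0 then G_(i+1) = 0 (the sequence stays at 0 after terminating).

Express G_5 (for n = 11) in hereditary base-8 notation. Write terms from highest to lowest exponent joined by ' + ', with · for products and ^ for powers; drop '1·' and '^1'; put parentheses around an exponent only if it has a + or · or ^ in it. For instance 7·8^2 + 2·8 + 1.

base 3: 11 = 3^2 + 2; at 4: 4^2 + 2 = 18; next = 17
base 4: 17 = 4^2 + 1; at 5: 5^2 + 1 = 26; next = 25
base 5: 25 = 5^2; at 6: 6^2 = 36; next = 35
base 6: 35 = 5·6 + 5; at 7: 5·7 + 5 = 40; next = 39
base 7: 39 = 5·7 + 4; at 8: 5·8 + 4 = 44; next = 43
base 8: 43 = 5·8 + 3; at 9: 5·9 + 3 = 48; next = 47

5·8 + 3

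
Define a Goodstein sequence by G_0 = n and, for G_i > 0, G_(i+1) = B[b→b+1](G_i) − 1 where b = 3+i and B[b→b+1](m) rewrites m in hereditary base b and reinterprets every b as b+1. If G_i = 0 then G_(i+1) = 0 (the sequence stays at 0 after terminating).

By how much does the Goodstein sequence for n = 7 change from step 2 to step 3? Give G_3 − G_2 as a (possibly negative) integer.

0

i=0: 7 = 2·3 + 1 (b=3); 3→4: 2·4 + 1 = 9; 9−1 = 8
i=1: 8 = 2·4 (b=4); 4→5: 2·5 = 10; 10−1 = 9
i=2: 9 = 5 + 4 (b=5); 5→6: 6 + 4 = 10; 10−1 = 9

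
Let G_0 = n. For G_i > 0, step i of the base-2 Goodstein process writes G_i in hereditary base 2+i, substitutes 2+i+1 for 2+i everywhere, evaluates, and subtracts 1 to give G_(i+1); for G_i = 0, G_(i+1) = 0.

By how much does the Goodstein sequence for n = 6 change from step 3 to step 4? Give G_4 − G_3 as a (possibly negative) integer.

43530

G_0=6  [base 2] 2^2 + 2  →[2↦3]→  3^3 + 3 = 30  −1 ⇒ G_1=29
G_1=29  [base 3] 3^3 + 2  →[3↦4]→  4^4 + 2 = 258  −1 ⇒ G_2=257
G_2=257  [base 4] 4^4 + 1  →[4↦5]→  5^5 + 1 = 3126  −1 ⇒ G_3=3125
G_3=3125  [base 5] 5^5  →[5↦6]→  6^6 = 46656  −1 ⇒ G_4=46655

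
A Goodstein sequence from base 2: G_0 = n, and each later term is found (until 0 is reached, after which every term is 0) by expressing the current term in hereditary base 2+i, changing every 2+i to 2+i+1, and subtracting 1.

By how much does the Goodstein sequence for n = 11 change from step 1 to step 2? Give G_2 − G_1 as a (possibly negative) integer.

G_0 = 11. HB_2(11) = 2^(2 + 1) + 2 + 1. Bump = 85. G_1 = 84.
G_1 = 84. HB_3(84) = 3^(3 + 1) + 3. Bump = 1028. G_2 = 1027.

943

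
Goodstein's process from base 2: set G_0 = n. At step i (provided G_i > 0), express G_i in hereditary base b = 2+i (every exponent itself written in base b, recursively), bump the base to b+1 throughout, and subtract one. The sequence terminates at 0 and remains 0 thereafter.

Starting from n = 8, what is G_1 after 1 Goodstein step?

base 2: 8 = 2^(2 + 1); at 3: 3^(3 + 1) = 81; next = 80
base 3: 80 = 2·3^3 + 2·3^2 + 2·3 + 2; at 4: 2·4^4 + 2·4^2 + 2·4 + 2 = 554; next = 553

80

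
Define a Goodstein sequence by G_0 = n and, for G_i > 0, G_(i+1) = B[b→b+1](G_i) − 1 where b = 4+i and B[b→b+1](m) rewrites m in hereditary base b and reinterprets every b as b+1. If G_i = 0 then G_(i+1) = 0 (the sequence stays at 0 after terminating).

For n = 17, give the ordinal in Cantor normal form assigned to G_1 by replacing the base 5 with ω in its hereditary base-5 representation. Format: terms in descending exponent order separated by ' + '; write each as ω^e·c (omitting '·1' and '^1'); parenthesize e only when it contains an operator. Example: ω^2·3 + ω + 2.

ω^2

[0] 17 ≡ 4^2 + 1 (base 4). Lift 5: 26. −1: 25.
[1] 25 ≡ 5^2 (base 5). Lift 6: 36. −1: 35.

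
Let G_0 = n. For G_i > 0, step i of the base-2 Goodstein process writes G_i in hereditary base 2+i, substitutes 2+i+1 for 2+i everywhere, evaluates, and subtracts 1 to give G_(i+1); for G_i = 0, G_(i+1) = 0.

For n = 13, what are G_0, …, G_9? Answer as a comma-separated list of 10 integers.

13, 108, 1279, 16092, 280711, 5765998, 134219479, 3486786855, 100000003325, 3138428381103

G_0=13  [base 2] 2^(2 + 1) + 2^2 + 1  →[2↦3]→  3^(3 + 1) + 3^3 + 1 = 109  −1 ⇒ G_1=108
G_1=108  [base 3] 3^(3 + 1) + 3^3  →[3↦4]→  4^(4 + 1) + 4^4 = 1280  −1 ⇒ G_2=1279
G_2=1279  [base 4] 4^(4 + 1) + 3·4^3 + 3·4^2 + 3·4 + 3  →[4↦5]→  5^(5 + 1) + 3·5^3 + 3·5^2 + 3·5 + 3 = 16093  −1 ⇒ G_3=16092
G_3=16092  [base 5] 5^(5 + 1) + 3·5^3 + 3·5^2 + 3·5 + 2  →[5↦6]→  6^(6 + 1) + 3·6^3 + 3·6^2 + 3·6 + 2 = 280712  −1 ⇒ G_4=280711
G_4=280711  [base 6] 6^(6 + 1) + 3·6^3 + 3·6^2 + 3·6 + 1  →[6↦7]→  7^(7 + 1) + 3·7^3 + 3·7^2 + 3·7 + 1 = 5765999  −1 ⇒ G_5=5765998
G_5=5765998  [base 7] 7^(7 + 1) + 3·7^3 + 3·7^2 + 3·7  →[7↦8]→  8^(8 + 1) + 3·8^3 + 3·8^2 + 3·8 = 134219480  −1 ⇒ G_6=134219479
G_6=134219479  [base 8] 8^(8 + 1) + 3·8^3 + 3·8^2 + 2·8 + 7  →[8↦9]→  9^(9 + 1) + 3·9^3 + 3·9^2 + 2·9 + 7 = 3486786856  −1 ⇒ G_7=3486786855
G_7=3486786855  [base 9] 9^(9 + 1) + 3·9^3 + 3·9^2 + 2·9 + 6  →[9↦10]→  10^(10 + 1) + 3·10^3 + 3·10^2 + 2·10 + 6 = 100000003326  −1 ⇒ G_8=100000003325
G_8=100000003325  [base 10] 10^(10 + 1) + 3·10^3 + 3·10^2 + 2·10 + 5  →[10↦11]→  11^(11 + 1) + 3·11^3 + 3·11^2 + 2·11 + 5 = 3138428381104  −1 ⇒ G_9=3138428381103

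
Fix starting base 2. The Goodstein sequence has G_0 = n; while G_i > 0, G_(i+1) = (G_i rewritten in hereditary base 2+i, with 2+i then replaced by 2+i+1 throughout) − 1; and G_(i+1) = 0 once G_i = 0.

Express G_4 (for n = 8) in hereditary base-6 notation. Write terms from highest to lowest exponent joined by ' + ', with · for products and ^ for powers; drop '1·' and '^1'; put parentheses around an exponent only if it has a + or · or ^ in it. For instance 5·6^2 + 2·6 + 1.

2·6^6 + 2·6^2 + 6 + 5

G_0 = 8. HB_2(8) = 2^(2 + 1). Bump = 81. G_1 = 80.
G_1 = 80. HB_3(80) = 2·3^3 + 2·3^2 + 2·3 + 2. Bump = 554. G_2 = 553.
G_2 = 553. HB_4(553) = 2·4^4 + 2·4^2 + 2·4 + 1. Bump = 6311. G_3 = 6310.
G_3 = 6310. HB_5(6310) = 2·5^5 + 2·5^2 + 2·5. Bump = 93396. G_4 = 93395.
G_4 = 93395. HB_6(93395) = 2·6^6 + 2·6^2 + 6 + 5. Bump = 1647196. G_5 = 1647195.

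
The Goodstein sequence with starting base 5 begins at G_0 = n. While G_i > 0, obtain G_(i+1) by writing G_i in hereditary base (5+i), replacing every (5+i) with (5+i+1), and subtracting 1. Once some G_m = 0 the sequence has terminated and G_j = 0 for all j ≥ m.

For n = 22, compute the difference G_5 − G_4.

2

G_0=22  [base 5] 4·5 + 2  →[5↦6]→  4·6 + 2 = 26  −1 ⇒ G_1=25
G_1=25  [base 6] 4·6 + 1  →[6↦7]→  4·7 + 1 = 29  −1 ⇒ G_2=28
G_2=28  [base 7] 4·7  →[7↦8]→  4·8 = 32  −1 ⇒ G_3=31
G_3=31  [base 8] 3·8 + 7  →[8↦9]→  3·9 + 7 = 34  −1 ⇒ G_4=33
G_4=33  [base 9] 3·9 + 6  →[9↦10]→  3·10 + 6 = 36  −1 ⇒ G_5=35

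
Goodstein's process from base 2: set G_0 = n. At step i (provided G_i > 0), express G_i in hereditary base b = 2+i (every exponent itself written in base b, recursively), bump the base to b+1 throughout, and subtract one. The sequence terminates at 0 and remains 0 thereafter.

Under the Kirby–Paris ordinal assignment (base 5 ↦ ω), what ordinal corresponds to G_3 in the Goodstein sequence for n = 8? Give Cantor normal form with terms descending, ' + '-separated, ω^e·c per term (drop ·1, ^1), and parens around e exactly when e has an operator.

G_0 = 8. HB_2(8) = 2^(2 + 1). Bump = 81. G_1 = 80.
G_1 = 80. HB_3(80) = 2·3^3 + 2·3^2 + 2·3 + 2. Bump = 554. G_2 = 553.
G_2 = 553. HB_4(553) = 2·4^4 + 2·4^2 + 2·4 + 1. Bump = 6311. G_3 = 6310.
G_3 = 6310. HB_5(6310) = 2·5^5 + 2·5^2 + 2·5. Bump = 93396. G_4 = 93395.

ω^ω·2 + ω^2·2 + ω·2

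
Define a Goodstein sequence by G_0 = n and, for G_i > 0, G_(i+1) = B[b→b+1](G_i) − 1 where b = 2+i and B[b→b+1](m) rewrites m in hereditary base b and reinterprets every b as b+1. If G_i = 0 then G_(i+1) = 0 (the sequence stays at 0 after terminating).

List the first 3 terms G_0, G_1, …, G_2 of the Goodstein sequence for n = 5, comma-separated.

[0] 5 ≡ 2^2 + 1 (base 2). Lift 3: 28. −1: 27.
[1] 27 ≡ 3^3 (base 3). Lift 4: 256. −1: 255.

5, 27, 255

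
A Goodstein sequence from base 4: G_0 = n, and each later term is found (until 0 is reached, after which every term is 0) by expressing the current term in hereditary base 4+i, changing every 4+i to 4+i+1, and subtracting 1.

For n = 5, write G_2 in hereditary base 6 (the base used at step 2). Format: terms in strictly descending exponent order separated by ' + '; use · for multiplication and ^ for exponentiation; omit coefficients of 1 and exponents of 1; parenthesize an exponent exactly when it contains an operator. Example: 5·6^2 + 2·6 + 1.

5

i=0: 5 = 4 + 1 (b=4); 4→5: 5 + 1 = 6; 6−1 = 5
i=1: 5 = 5 (b=5); 5→6: 6 = 6; 6−1 = 5
i=2: 5 = 5 (b=6); 6→7: 5 = 5; 5−1 = 4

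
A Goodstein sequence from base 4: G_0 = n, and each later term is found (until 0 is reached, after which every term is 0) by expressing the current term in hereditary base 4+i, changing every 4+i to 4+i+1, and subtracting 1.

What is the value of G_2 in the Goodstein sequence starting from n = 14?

G_0=14  [base 4] 3·4 + 2  →[4↦5]→  3·5 + 2 = 17  −1 ⇒ G_1=16
G_1=16  [base 5] 3·5 + 1  →[5↦6]→  3·6 + 1 = 19  −1 ⇒ G_2=18

18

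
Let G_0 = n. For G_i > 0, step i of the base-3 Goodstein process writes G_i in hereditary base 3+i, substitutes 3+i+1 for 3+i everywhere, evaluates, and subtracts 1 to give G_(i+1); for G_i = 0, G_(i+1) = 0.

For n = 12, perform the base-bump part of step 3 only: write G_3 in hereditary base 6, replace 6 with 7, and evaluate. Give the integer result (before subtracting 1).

50

(0) 12|_3 = 3^2 + 3 ↦ 4^2 + 4|_4 = 20 ⇒ 19
(1) 19|_4 = 4^2 + 3 ↦ 5^2 + 3|_5 = 28 ⇒ 27
(2) 27|_5 = 5^2 + 2 ↦ 6^2 + 2|_6 = 38 ⇒ 37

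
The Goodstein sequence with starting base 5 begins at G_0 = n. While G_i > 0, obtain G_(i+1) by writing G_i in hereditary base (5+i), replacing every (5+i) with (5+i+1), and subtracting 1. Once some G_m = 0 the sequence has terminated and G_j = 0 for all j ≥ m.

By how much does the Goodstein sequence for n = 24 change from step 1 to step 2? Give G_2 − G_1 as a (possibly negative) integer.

[0] 24 ≡ 4·5 + 4 (base 5). Lift 6: 28. −1: 27.
[1] 27 ≡ 4·6 + 3 (base 6). Lift 7: 31. −1: 30.

3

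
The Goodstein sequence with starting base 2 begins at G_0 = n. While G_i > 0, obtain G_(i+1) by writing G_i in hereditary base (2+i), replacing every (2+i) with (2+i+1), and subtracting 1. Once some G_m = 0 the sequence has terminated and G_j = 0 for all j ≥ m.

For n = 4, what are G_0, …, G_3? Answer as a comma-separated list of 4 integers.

4, 26, 41, 60

G_0=4  [base 2] 2^2  →[2↦3]→  3^3 = 27  −1 ⇒ G_1=26
G_1=26  [base 3] 2·3^2 + 2·3 + 2  →[3↦4]→  2·4^2 + 2·4 + 2 = 42  −1 ⇒ G_2=41
G_2=41  [base 4] 2·4^2 + 2·4 + 1  →[4↦5]→  2·5^2 + 2·5 + 1 = 61  −1 ⇒ G_3=60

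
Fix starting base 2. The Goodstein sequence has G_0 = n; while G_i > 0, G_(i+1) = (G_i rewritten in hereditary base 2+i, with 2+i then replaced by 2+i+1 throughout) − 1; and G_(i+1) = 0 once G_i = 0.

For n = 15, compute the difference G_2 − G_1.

i=0: 15 = 2^(2 + 1) + 2^2 + 2 + 1 (b=2); 2→3: 3^(3 + 1) + 3^3 + 3 + 1 = 112; 112−1 = 111
i=1: 111 = 3^(3 + 1) + 3^3 + 3 (b=3); 3→4: 4^(4 + 1) + 4^4 + 4 = 1284; 1284−1 = 1283

1172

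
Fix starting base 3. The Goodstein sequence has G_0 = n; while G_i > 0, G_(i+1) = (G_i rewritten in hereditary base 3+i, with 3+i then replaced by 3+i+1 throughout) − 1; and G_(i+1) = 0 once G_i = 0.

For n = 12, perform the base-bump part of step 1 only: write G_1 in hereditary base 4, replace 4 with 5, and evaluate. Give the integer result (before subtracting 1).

28

i=0: 12 = 3^2 + 3 (b=3); 3→4: 4^2 + 4 = 20; 20−1 = 19
i=1: 19 = 4^2 + 3 (b=4); 4→5: 5^2 + 3 = 28; 28−1 = 27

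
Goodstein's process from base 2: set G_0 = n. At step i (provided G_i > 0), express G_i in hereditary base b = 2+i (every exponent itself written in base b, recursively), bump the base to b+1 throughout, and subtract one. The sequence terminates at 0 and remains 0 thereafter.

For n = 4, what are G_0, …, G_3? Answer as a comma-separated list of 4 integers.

[0] 4 ≡ 2^2 (base 2). Lift 3: 27. −1: 26.
[1] 26 ≡ 2·3^2 + 2·3 + 2 (base 3). Lift 4: 42. −1: 41.
[2] 41 ≡ 2·4^2 + 2·4 + 1 (base 4). Lift 5: 61. −1: 60.

4, 26, 41, 60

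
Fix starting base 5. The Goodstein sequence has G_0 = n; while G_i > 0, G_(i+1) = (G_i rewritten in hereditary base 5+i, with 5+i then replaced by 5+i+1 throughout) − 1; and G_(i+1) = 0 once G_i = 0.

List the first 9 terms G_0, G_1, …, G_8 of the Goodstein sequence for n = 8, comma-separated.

G_0 = 8. HB_5(8) = 5 + 3. Bump = 9. G_1 = 8.
G_1 = 8. HB_6(8) = 6 + 2. Bump = 9. G_2 = 8.
G_2 = 8. HB_7(8) = 7 + 1. Bump = 9. G_3 = 8.
G_3 = 8. HB_8(8) = 8. Bump = 9. G_4 = 8.
G_4 = 8. HB_9(8) = 8. Bump = 8. G_5 = 7.
G_5 = 7. HB_10(7) = 7. Bump = 7. G_6 = 6.
G_6 = 6. HB_11(6) = 6. Bump = 6. G_7 = 5.
G_7 = 5. HB_12(5) = 5. Bump = 5. G_8 = 4.

8, 8, 8, 8, 8, 7, 6, 5, 4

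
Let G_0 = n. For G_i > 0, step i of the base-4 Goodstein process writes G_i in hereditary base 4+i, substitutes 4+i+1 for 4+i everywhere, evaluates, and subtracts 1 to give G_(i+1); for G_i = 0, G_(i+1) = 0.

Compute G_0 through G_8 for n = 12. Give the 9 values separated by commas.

12, 14, 15, 16, 17, 18, 19, 19, 19

G_0=12  [base 4] 3·4  →[4↦5]→  3·5 = 15  −1 ⇒ G_1=14
G_1=14  [base 5] 2·5 + 4  →[5↦6]→  2·6 + 4 = 16  −1 ⇒ G_2=15
G_2=15  [base 6] 2·6 + 3  →[6↦7]→  2·7 + 3 = 17  −1 ⇒ G_3=16
G_3=16  [base 7] 2·7 + 2  →[7↦8]→  2·8 + 2 = 18  −1 ⇒ G_4=17
G_4=17  [base 8] 2·8 + 1  →[8↦9]→  2·9 + 1 = 19  −1 ⇒ G_5=18
G_5=18  [base 9] 2·9  →[9↦10]→  2·10 = 20  −1 ⇒ G_6=19
G_6=19  [base 10] 10 + 9  →[10↦11]→  11 + 9 = 20  −1 ⇒ G_7=19
G_7=19  [base 11] 11 + 8  →[11↦12]→  12 + 8 = 20  −1 ⇒ G_8=19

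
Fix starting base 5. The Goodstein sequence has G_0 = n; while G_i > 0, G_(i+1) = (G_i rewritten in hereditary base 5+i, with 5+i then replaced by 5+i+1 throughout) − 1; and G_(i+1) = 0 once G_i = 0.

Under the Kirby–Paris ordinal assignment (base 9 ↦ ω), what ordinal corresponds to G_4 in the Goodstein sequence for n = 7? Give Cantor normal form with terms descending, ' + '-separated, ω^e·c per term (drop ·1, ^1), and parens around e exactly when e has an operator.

6

[0] 7 ≡ 5 + 2 (base 5). Lift 6: 8. −1: 7.
[1] 7 ≡ 6 + 1 (base 6). Lift 7: 8. −1: 7.
[2] 7 ≡ 7 (base 7). Lift 8: 8. −1: 7.
[3] 7 ≡ 7 (base 8). Lift 9: 7. −1: 6.
[4] 6 ≡ 6 (base 9). Lift 10: 6. −1: 5.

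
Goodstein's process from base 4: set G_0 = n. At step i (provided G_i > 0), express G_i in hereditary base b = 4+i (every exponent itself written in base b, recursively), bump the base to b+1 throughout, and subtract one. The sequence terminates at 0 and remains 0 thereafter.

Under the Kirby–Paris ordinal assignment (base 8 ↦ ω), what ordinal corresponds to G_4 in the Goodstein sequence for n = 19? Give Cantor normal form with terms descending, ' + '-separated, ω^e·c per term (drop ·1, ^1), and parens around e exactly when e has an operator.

ω·7 + 7

19 —HB4→ 4^2 + 3 —bump→ 5^2 + 3 = 28 —(−1)→ 27
27 —HB5→ 5^2 + 2 —bump→ 6^2 + 2 = 38 —(−1)→ 37
37 —HB6→ 6^2 + 1 —bump→ 7^2 + 1 = 50 —(−1)→ 49
49 —HB7→ 7^2 —bump→ 8^2 = 64 —(−1)→ 63
63 —HB8→ 7·8 + 7 —bump→ 7·9 + 7 = 70 —(−1)→ 69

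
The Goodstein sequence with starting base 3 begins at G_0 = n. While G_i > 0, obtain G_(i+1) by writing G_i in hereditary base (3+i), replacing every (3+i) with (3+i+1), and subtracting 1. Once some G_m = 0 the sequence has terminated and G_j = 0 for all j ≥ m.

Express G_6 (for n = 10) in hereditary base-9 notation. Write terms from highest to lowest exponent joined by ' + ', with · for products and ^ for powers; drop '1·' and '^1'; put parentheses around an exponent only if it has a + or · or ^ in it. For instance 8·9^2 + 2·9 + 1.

10 —HB3→ 3^2 + 1 —bump→ 4^2 + 1 = 17 —(−1)→ 16
16 —HB4→ 4^2 —bump→ 5^2 = 25 —(−1)→ 24
24 —HB5→ 4·5 + 4 —bump→ 4·6 + 4 = 28 —(−1)→ 27
27 —HB6→ 4·6 + 3 —bump→ 4·7 + 3 = 31 —(−1)→ 30
30 —HB7→ 4·7 + 2 —bump→ 4·8 + 2 = 34 —(−1)→ 33
33 —HB8→ 4·8 + 1 —bump→ 4·9 + 1 = 37 —(−1)→ 36
36 —HB9→ 4·9 —bump→ 4·10 = 40 —(−1)→ 39

4·9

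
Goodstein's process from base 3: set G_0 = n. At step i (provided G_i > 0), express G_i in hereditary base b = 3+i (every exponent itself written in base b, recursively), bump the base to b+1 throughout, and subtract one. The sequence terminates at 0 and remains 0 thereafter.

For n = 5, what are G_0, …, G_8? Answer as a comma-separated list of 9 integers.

5, 5, 5, 5, 4, 3, 2, 1, 0

i=0: 5 = 3 + 2 (b=3); 3→4: 4 + 2 = 6; 6−1 = 5
i=1: 5 = 4 + 1 (b=4); 4→5: 5 + 1 = 6; 6−1 = 5
i=2: 5 = 5 (b=5); 5→6: 6 = 6; 6−1 = 5
i=3: 5 = 5 (b=6); 6→7: 5 = 5; 5−1 = 4
i=4: 4 = 4 (b=7); 7→8: 4 = 4; 4−1 = 3
i=5: 3 = 3 (b=8); 8→9: 3 = 3; 3−1 = 2
i=6: 2 = 2 (b=9); 9→10: 2 = 2; 2−1 = 1
i=7: 1 = 1 (b=10); 10→11: 1 = 1; 1−1 = 0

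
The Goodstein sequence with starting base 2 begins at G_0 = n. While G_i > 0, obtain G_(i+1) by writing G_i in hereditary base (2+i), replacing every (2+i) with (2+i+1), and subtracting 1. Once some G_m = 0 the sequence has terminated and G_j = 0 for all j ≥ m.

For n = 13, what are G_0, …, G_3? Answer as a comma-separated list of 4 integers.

13, 108, 1279, 16092

step 0: 13 = 2^(2 + 1) + 2^2 + 1; sub 3 for 2: 3^(3 + 1) + 3^3 + 1; = 109; G_1 = 109−1 = 108
step 1: 108 = 3^(3 + 1) + 3^3; sub 4 for 3: 4^(4 + 1) + 4^4; = 1280; G_2 = 1280−1 = 1279
step 2: 1279 = 4^(4 + 1) + 3·4^3 + 3·4^2 + 3·4 + 3; sub 5 for 4: 5^(5 + 1) + 3·5^3 + 3·5^2 + 3·5 + 3; = 16093; G_3 = 16093−1 = 16092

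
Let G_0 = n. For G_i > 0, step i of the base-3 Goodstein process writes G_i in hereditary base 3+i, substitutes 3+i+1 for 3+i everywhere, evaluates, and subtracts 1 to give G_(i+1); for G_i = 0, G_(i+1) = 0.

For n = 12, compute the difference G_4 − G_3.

12

[0] 12 ≡ 3^2 + 3 (base 3). Lift 4: 20. −1: 19.
[1] 19 ≡ 4^2 + 3 (base 4). Lift 5: 28. −1: 27.
[2] 27 ≡ 5^2 + 2 (base 5). Lift 6: 38. −1: 37.
[3] 37 ≡ 6^2 + 1 (base 6). Lift 7: 50. −1: 49.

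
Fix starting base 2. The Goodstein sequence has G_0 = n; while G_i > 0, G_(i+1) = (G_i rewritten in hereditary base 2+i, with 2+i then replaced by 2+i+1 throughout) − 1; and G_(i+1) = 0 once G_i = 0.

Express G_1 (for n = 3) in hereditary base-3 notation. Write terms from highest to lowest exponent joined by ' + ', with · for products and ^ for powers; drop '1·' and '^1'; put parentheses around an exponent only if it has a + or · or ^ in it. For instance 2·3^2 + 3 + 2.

i=0: 3 = 2 + 1 (b=2); 2→3: 3 + 1 = 4; 4−1 = 3
i=1: 3 = 3 (b=3); 3→4: 4 = 4; 4−1 = 3

3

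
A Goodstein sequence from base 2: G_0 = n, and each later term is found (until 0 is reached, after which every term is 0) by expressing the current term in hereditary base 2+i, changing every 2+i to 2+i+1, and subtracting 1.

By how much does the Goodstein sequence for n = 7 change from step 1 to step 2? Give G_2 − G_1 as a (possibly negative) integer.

229

i=0: 7 = 2^2 + 2 + 1 (b=2); 2→3: 3^3 + 3 + 1 = 31; 31−1 = 30
i=1: 30 = 3^3 + 3 (b=3); 3→4: 4^4 + 4 = 260; 260−1 = 259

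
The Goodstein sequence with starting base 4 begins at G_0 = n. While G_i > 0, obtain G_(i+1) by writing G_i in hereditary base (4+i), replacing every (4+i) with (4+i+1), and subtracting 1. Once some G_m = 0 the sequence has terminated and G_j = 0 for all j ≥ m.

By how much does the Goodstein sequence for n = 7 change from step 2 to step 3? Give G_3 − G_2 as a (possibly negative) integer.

0

step 0: 7 = 4 + 3; sub 5 for 4: 5 + 3; = 8; G_1 = 8−1 = 7
step 1: 7 = 5 + 2; sub 6 for 5: 6 + 2; = 8; G_2 = 8−1 = 7
step 2: 7 = 6 + 1; sub 7 for 6: 7 + 1; = 8; G_3 = 8−1 = 7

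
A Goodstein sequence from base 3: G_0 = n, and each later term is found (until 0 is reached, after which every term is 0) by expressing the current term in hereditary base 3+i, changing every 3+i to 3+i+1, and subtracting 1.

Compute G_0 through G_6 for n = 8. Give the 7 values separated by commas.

(0) 8|_3 = 2·3 + 2 ↦ 2·4 + 2|_4 = 10 ⇒ 9
(1) 9|_4 = 2·4 + 1 ↦ 2·5 + 1|_5 = 11 ⇒ 10
(2) 10|_5 = 2·5 ↦ 2·6|_6 = 12 ⇒ 11
(3) 11|_6 = 6 + 5 ↦ 7 + 5|_7 = 12 ⇒ 11
(4) 11|_7 = 7 + 4 ↦ 8 + 4|_8 = 12 ⇒ 11
(5) 11|_8 = 8 + 3 ↦ 9 + 3|_9 = 12 ⇒ 11

8, 9, 10, 11, 11, 11, 11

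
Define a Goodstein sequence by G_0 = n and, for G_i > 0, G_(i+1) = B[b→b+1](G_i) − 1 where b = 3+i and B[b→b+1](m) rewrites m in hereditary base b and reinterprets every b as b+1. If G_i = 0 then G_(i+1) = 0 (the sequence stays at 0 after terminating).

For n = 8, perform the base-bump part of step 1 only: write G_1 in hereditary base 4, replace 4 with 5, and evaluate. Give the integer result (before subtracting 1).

11

G_0 = 8. HB_3(8) = 2·3 + 2. Bump = 10. G_1 = 9.
G_1 = 9. HB_4(9) = 2·4 + 1. Bump = 11. G_2 = 10.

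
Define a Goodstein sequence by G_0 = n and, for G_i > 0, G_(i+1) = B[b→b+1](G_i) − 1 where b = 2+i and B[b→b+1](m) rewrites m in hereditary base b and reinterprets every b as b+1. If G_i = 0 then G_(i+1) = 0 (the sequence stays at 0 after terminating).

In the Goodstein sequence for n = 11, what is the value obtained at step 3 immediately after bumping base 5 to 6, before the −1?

11 —HB2→ 2^(2 + 1) + 2 + 1 —bump→ 3^(3 + 1) + 3 + 1 = 85 —(−1)→ 84
84 —HB3→ 3^(3 + 1) + 3 —bump→ 4^(4 + 1) + 4 = 1028 —(−1)→ 1027
1027 —HB4→ 4^(4 + 1) + 3 —bump→ 5^(5 + 1) + 3 = 15628 —(−1)→ 15627

279938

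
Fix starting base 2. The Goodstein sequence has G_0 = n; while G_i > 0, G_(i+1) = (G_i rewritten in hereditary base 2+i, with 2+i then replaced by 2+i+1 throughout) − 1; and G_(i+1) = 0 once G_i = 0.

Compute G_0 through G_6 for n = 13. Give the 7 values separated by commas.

13, 108, 1279, 16092, 280711, 5765998, 134219479

(0) 13|_2 = 2^(2 + 1) + 2^2 + 1 ↦ 3^(3 + 1) + 3^3 + 1|_3 = 109 ⇒ 108
(1) 108|_3 = 3^(3 + 1) + 3^3 ↦ 4^(4 + 1) + 4^4|_4 = 1280 ⇒ 1279
(2) 1279|_4 = 4^(4 + 1) + 3·4^3 + 3·4^2 + 3·4 + 3 ↦ 5^(5 + 1) + 3·5^3 + 3·5^2 + 3·5 + 3|_5 = 16093 ⇒ 16092
(3) 16092|_5 = 5^(5 + 1) + 3·5^3 + 3·5^2 + 3·5 + 2 ↦ 6^(6 + 1) + 3·6^3 + 3·6^2 + 3·6 + 2|_6 = 280712 ⇒ 280711
(4) 280711|_6 = 6^(6 + 1) + 3·6^3 + 3·6^2 + 3·6 + 1 ↦ 7^(7 + 1) + 3·7^3 + 3·7^2 + 3·7 + 1|_7 = 5765999 ⇒ 5765998
(5) 5765998|_7 = 7^(7 + 1) + 3·7^3 + 3·7^2 + 3·7 ↦ 8^(8 + 1) + 3·8^3 + 3·8^2 + 3·8|_8 = 134219480 ⇒ 134219479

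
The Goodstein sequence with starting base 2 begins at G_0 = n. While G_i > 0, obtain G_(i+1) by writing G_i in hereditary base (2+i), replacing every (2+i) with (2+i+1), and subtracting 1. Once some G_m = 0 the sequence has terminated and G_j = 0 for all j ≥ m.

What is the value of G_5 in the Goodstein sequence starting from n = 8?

i=0: 8 = 2^(2 + 1) (b=2); 2→3: 3^(3 + 1) = 81; 81−1 = 80
i=1: 80 = 2·3^3 + 2·3^2 + 2·3 + 2 (b=3); 3→4: 2·4^4 + 2·4^2 + 2·4 + 2 = 554; 554−1 = 553
i=2: 553 = 2·4^4 + 2·4^2 + 2·4 + 1 (b=4); 4→5: 2·5^5 + 2·5^2 + 2·5 + 1 = 6311; 6311−1 = 6310
i=3: 6310 = 2·5^5 + 2·5^2 + 2·5 (b=5); 5→6: 2·6^6 + 2·6^2 + 2·6 = 93396; 93396−1 = 93395
i=4: 93395 = 2·6^6 + 2·6^2 + 6 + 5 (b=6); 6→7: 2·7^7 + 2·7^2 + 7 + 5 = 1647196; 1647196−1 = 1647195
i=5: 1647195 = 2·7^7 + 2·7^2 + 7 + 4 (b=7); 7→8: 2·8^8 + 2·8^2 + 8 + 4 = 33554572; 33554572−1 = 33554571

1647195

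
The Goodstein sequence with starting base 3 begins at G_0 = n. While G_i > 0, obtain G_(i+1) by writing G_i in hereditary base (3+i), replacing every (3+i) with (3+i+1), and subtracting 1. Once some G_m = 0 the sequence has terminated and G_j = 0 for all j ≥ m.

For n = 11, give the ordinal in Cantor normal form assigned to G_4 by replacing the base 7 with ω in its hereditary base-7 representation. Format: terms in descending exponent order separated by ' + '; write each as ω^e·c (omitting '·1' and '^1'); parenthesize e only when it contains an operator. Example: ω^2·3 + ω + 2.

ω·5 + 4

i=0: 11 = 3^2 + 2 (b=3); 3→4: 4^2 + 2 = 18; 18−1 = 17
i=1: 17 = 4^2 + 1 (b=4); 4→5: 5^2 + 1 = 26; 26−1 = 25
i=2: 25 = 5^2 (b=5); 5→6: 6^2 = 36; 36−1 = 35
i=3: 35 = 5·6 + 5 (b=6); 6→7: 5·7 + 5 = 40; 40−1 = 39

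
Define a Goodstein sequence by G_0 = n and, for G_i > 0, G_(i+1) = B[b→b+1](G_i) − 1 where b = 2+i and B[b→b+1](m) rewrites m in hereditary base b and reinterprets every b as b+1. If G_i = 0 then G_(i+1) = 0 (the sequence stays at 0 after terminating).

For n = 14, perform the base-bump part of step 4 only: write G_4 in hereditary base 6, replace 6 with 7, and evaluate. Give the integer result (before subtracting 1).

(0) 14|_2 = 2^(2 + 1) + 2^2 + 2 ↦ 3^(3 + 1) + 3^3 + 3|_3 = 111 ⇒ 110
(1) 110|_3 = 3^(3 + 1) + 3^3 + 2 ↦ 4^(4 + 1) + 4^4 + 2|_4 = 1282 ⇒ 1281
(2) 1281|_4 = 4^(4 + 1) + 4^4 + 1 ↦ 5^(5 + 1) + 5^5 + 1|_5 = 18751 ⇒ 18750
(3) 18750|_5 = 5^(5 + 1) + 5^5 ↦ 6^(6 + 1) + 6^6|_6 = 326592 ⇒ 326591

5862841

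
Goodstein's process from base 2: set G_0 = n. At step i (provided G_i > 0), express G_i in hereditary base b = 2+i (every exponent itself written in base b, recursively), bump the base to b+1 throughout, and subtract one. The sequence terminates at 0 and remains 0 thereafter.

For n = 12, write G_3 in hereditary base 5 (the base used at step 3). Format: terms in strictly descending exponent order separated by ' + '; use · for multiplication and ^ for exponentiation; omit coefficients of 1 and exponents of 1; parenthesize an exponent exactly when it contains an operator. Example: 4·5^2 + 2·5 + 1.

G_0 = 12. HB_2(12) = 2^(2 + 1) + 2^2. Bump = 108. G_1 = 107.
G_1 = 107. HB_3(107) = 3^(3 + 1) + 2·3^2 + 2·3 + 2. Bump = 1066. G_2 = 1065.
G_2 = 1065. HB_4(1065) = 4^(4 + 1) + 2·4^2 + 2·4 + 1. Bump = 15686. G_3 = 15685.
G_3 = 15685. HB_5(15685) = 5^(5 + 1) + 2·5^2 + 2·5. Bump = 280020. G_4 = 280019.

5^(5 + 1) + 2·5^2 + 2·5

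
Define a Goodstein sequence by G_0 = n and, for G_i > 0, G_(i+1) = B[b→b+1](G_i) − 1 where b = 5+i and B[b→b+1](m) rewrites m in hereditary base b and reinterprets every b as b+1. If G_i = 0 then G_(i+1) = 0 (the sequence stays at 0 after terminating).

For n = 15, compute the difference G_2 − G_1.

1

step 0: 15 = 3·5; sub 6 for 5: 3·6; = 18; G_1 = 18−1 = 17
step 1: 17 = 2·6 + 5; sub 7 for 6: 2·7 + 5; = 19; G_2 = 19−1 = 18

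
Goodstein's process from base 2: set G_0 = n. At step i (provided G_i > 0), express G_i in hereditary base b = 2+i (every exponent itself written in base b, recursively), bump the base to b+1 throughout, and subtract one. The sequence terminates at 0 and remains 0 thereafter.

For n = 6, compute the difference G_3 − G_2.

2868

G_0 = 6. HB_2(6) = 2^2 + 2. Bump = 30. G_1 = 29.
G_1 = 29. HB_3(29) = 3^3 + 2. Bump = 258. G_2 = 257.
G_2 = 257. HB_4(257) = 4^4 + 1. Bump = 3126. G_3 = 3125.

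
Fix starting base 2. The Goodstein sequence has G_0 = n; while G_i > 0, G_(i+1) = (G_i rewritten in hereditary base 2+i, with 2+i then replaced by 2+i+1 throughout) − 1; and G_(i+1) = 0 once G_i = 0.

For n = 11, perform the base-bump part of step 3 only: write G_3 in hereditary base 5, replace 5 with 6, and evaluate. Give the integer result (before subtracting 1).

279938

[0] 11 ≡ 2^(2 + 1) + 2 + 1 (base 2). Lift 3: 85. −1: 84.
[1] 84 ≡ 3^(3 + 1) + 3 (base 3). Lift 4: 1028. −1: 1027.
[2] 1027 ≡ 4^(4 + 1) + 3 (base 4). Lift 5: 15628. −1: 15627.
[3] 15627 ≡ 5^(5 + 1) + 2 (base 5). Lift 6: 279938. −1: 279937.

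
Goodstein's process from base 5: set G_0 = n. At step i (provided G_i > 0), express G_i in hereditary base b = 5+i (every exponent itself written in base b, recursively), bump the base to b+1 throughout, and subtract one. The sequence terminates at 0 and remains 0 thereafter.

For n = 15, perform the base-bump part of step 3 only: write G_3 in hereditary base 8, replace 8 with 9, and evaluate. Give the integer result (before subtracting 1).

[0] 15 ≡ 3·5 (base 5). Lift 6: 18. −1: 17.
[1] 17 ≡ 2·6 + 5 (base 6). Lift 7: 19. −1: 18.
[2] 18 ≡ 2·7 + 4 (base 7). Lift 8: 20. −1: 19.
[3] 19 ≡ 2·8 + 3 (base 8). Lift 9: 21. −1: 20.

21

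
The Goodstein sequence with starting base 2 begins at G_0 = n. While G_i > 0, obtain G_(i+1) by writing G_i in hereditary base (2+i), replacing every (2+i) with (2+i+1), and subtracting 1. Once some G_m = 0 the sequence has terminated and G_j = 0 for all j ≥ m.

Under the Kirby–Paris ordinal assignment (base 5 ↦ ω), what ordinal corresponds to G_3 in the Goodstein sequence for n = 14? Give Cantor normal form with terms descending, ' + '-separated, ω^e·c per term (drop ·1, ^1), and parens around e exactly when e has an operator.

(0) 14|_2 = 2^(2 + 1) + 2^2 + 2 ↦ 3^(3 + 1) + 3^3 + 3|_3 = 111 ⇒ 110
(1) 110|_3 = 3^(3 + 1) + 3^3 + 2 ↦ 4^(4 + 1) + 4^4 + 2|_4 = 1282 ⇒ 1281
(2) 1281|_4 = 4^(4 + 1) + 4^4 + 1 ↦ 5^(5 + 1) + 5^5 + 1|_5 = 18751 ⇒ 18750
(3) 18750|_5 = 5^(5 + 1) + 5^5 ↦ 6^(6 + 1) + 6^6|_6 = 326592 ⇒ 326591

ω^(ω + 1) + ω^ω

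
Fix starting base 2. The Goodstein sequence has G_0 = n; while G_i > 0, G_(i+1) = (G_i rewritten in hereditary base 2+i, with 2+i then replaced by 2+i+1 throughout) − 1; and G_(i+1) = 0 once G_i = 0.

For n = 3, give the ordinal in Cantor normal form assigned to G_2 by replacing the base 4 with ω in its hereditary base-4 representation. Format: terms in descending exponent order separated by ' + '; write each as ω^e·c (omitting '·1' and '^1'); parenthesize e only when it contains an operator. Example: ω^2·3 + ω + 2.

3

(0) 3|_2 = 2 + 1 ↦ 3 + 1|_3 = 4 ⇒ 3
(1) 3|_3 = 3 ↦ 4|_4 = 4 ⇒ 3
(2) 3|_4 = 3 ↦ 3|_5 = 3 ⇒ 2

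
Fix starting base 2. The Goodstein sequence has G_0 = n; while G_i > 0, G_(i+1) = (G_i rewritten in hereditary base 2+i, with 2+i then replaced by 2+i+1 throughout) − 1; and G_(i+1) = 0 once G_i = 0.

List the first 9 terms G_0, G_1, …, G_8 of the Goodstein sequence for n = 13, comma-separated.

G_0 = 13. HB_2(13) = 2^(2 + 1) + 2^2 + 1. Bump = 109. G_1 = 108.
G_1 = 108. HB_3(108) = 3^(3 + 1) + 3^3. Bump = 1280. G_2 = 1279.
G_2 = 1279. HB_4(1279) = 4^(4 + 1) + 3·4^3 + 3·4^2 + 3·4 + 3. Bump = 16093. G_3 = 16092.
G_3 = 16092. HB_5(16092) = 5^(5 + 1) + 3·5^3 + 3·5^2 + 3·5 + 2. Bump = 280712. G_4 = 280711.
G_4 = 280711. HB_6(280711) = 6^(6 + 1) + 3·6^3 + 3·6^2 + 3·6 + 1. Bump = 5765999. G_5 = 5765998.
G_5 = 5765998. HB_7(5765998) = 7^(7 + 1) + 3·7^3 + 3·7^2 + 3·7. Bump = 134219480. G_6 = 134219479.
G_6 = 134219479. HB_8(134219479) = 8^(8 + 1) + 3·8^3 + 3·8^2 + 2·8 + 7. Bump = 3486786856. G_7 = 3486786855.
G_7 = 3486786855. HB_9(3486786855) = 9^(9 + 1) + 3·9^3 + 3·9^2 + 2·9 + 6. Bump = 100000003326. G_8 = 100000003325.

13, 108, 1279, 16092, 280711, 5765998, 134219479, 3486786855, 100000003325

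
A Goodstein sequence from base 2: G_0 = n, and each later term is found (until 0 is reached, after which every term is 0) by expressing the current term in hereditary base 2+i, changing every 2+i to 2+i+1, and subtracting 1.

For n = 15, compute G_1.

G_0=15  [base 2] 2^(2 + 1) + 2^2 + 2 + 1  →[2↦3]→  3^(3 + 1) + 3^3 + 3 + 1 = 112  −1 ⇒ G_1=111
G_1=111  [base 3] 3^(3 + 1) + 3^3 + 3  →[3↦4]→  4^(4 + 1) + 4^4 + 4 = 1284  −1 ⇒ G_2=1283

111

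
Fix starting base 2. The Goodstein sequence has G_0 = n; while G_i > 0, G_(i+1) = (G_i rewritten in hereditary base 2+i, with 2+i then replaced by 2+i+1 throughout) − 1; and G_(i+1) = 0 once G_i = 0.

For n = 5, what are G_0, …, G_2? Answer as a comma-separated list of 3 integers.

5, 27, 255

5 —HB2→ 2^2 + 1 —bump→ 3^3 + 1 = 28 —(−1)→ 27
27 —HB3→ 3^3 —bump→ 4^4 = 256 —(−1)→ 255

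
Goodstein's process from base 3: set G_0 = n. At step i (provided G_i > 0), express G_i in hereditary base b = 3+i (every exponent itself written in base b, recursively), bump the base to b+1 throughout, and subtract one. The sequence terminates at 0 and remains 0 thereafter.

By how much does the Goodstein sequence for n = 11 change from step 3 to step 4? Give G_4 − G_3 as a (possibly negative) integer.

(0) 11|_3 = 3^2 + 2 ↦ 4^2 + 2|_4 = 18 ⇒ 17
(1) 17|_4 = 4^2 + 1 ↦ 5^2 + 1|_5 = 26 ⇒ 25
(2) 25|_5 = 5^2 ↦ 6^2|_6 = 36 ⇒ 35
(3) 35|_6 = 5·6 + 5 ↦ 5·7 + 5|_7 = 40 ⇒ 39

4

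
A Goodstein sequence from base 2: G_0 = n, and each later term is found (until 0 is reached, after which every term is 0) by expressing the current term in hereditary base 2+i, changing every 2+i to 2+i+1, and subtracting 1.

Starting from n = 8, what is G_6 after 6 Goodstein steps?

33554571

G_0=8  [base 2] 2^(2 + 1)  →[2↦3]→  3^(3 + 1) = 81  −1 ⇒ G_1=80
G_1=80  [base 3] 2·3^3 + 2·3^2 + 2·3 + 2  →[3↦4]→  2·4^4 + 2·4^2 + 2·4 + 2 = 554  −1 ⇒ G_2=553
G_2=553  [base 4] 2·4^4 + 2·4^2 + 2·4 + 1  →[4↦5]→  2·5^5 + 2·5^2 + 2·5 + 1 = 6311  −1 ⇒ G_3=6310
G_3=6310  [base 5] 2·5^5 + 2·5^2 + 2·5  →[5↦6]→  2·6^6 + 2·6^2 + 2·6 = 93396  −1 ⇒ G_4=93395
G_4=93395  [base 6] 2·6^6 + 2·6^2 + 6 + 5  →[6↦7]→  2·7^7 + 2·7^2 + 7 + 5 = 1647196  −1 ⇒ G_5=1647195
G_5=1647195  [base 7] 2·7^7 + 2·7^2 + 7 + 4  →[7↦8]→  2·8^8 + 2·8^2 + 8 + 4 = 33554572  −1 ⇒ G_6=33554571
G_6=33554571  [base 8] 2·8^8 + 2·8^2 + 8 + 3  →[8↦9]→  2·9^9 + 2·9^2 + 9 + 3 = 774841152  −1 ⇒ G_7=774841151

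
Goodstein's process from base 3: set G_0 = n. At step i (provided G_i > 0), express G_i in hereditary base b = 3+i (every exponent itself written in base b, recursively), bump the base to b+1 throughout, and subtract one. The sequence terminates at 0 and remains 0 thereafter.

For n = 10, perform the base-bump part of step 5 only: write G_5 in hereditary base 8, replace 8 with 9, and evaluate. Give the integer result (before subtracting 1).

G_0 = 10. HB_3(10) = 3^2 + 1. Bump = 17. G_1 = 16.
G_1 = 16. HB_4(16) = 4^2. Bump = 25. G_2 = 24.
G_2 = 24. HB_5(24) = 4·5 + 4. Bump = 28. G_3 = 27.
G_3 = 27. HB_6(27) = 4·6 + 3. Bump = 31. G_4 = 30.
G_4 = 30. HB_7(30) = 4·7 + 2. Bump = 34. G_5 = 33.
G_5 = 33. HB_8(33) = 4·8 + 1. Bump = 37. G_6 = 36.

37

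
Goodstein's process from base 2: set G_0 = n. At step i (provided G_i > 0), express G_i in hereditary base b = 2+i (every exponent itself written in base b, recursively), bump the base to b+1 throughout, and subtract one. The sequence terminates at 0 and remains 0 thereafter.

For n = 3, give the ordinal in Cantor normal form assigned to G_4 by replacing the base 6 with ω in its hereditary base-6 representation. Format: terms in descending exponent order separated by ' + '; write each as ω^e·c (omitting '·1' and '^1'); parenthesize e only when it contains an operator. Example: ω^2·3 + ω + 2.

1

G_0 = 3. HB_2(3) = 2 + 1. Bump = 4. G_1 = 3.
G_1 = 3. HB_3(3) = 3. Bump = 4. G_2 = 3.
G_2 = 3. HB_4(3) = 3. Bump = 3. G_3 = 2.
G_3 = 2. HB_5(2) = 2. Bump = 2. G_4 = 1.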